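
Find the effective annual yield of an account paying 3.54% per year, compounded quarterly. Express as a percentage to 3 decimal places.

One year is 4 periods at 0.00885 each: (1 + 0.00885)^4 ≈ 1.035873.
EAR = 1.035873 − 1 ≈ 3.58727%.

3.587%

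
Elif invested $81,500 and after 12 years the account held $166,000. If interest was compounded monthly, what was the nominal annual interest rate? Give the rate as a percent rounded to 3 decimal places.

5.943%

(1 + r/12)^144 = 166,000/81,500 = 2.03681.
1 + r/12 = 2.03681^(1/144) ≈ 1.004952, so r/12 ≈ 0.00495239.
r ≈ 12·0.00495239 = 5.94287%.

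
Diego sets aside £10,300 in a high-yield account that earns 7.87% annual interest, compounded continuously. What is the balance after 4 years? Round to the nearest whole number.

A = P·e^(rt) = 10,300·e^(0.0787·4) = 10,300·e^0.3148.
e^0.3148 ≈ 1.3699852865, so A ≈ 14,110.8485.

£14,111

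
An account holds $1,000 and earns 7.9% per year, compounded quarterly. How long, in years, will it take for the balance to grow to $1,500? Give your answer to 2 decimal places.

5.18 years

We need (1 + 0.01975)^(4t) = 1.5, so 4t = ln 1.5 / ln 1.01975 ≈ 20.7320.
t ≈ 20.7320/4 = 5.1830 years.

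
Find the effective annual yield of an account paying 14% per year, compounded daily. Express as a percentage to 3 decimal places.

15.024%

EAR = (1 + 14%/365)^365 − 1 = (1 + 0.000383562)^365 − 1.
(1 + 0.000383562)^365 ≈ 1.150243, so EAR ≈ 15.02429%.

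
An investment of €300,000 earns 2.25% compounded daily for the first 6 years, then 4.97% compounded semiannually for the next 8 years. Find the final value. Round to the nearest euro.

€508,527

After 6 years at 2.25%: 300,000 × 1.14453202219 ≈ 343,359.6067.
Then 8 years at 4.97%: 343,359.6067 × 1.48103351749 ≈ 508,527.0860.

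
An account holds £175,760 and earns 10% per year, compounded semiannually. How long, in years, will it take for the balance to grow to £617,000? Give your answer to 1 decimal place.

We need (1 + 0.05)^(2t) = 3.5105, so 2t = ln 3.5105 / ln 1.05 ≈ 25.7378.
t ≈ 25.7378/2 = 12.8689 years.

12.9 years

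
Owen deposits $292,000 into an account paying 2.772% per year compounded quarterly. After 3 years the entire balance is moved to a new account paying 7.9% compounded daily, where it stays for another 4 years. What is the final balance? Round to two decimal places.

$435,107.35

After 3 years at 2.772%: 292,000 × 1.08640401659 ≈ 317,229.9728.
Then 4 years at 7.9%: 317,229.9728 × 1.3715833572 ≈ 435,107.3512.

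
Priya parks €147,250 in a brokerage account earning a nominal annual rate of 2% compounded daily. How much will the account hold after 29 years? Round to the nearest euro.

Periodic rate = 2%/365 = 0.0000547945; periods = 365·29 = 10585.
A = 147,250·(1 + 0.02/365)^10585 ≈ 147,250·1.78601005113 ≈ 262,989.9800.

€262,990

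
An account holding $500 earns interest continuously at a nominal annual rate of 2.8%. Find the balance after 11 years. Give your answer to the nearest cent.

$680.35

A = P·e^(rt) = 500·e^(0.028·11) = 500·e^0.308.
e^0.308 ≈ 1.36070099, so A ≈ 680.3505.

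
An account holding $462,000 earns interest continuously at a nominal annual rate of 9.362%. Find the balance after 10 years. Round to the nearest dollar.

$1,178,226

A = P·e^(rt) = 462,000·e^(0.09362·10) = 462,000·e^0.9362.
e^0.9362 ≈ 2.550271948616, so A ≈ 1,178,225.6403.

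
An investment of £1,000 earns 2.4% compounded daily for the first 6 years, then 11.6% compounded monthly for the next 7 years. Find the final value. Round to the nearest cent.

After 6 years at 2.4%: 1,000 × 1.154878641 ≈ 1,154.8786.
Then 7 years at 11.6%: 1,154.8786 × 2.243642012 ≈ 2,591.1342.

£2,591.13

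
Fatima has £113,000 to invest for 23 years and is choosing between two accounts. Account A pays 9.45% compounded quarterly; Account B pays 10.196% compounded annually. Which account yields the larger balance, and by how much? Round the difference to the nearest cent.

A: (1 + 0.023625)^92 ≈ 8.56961555282, so 113,000 × 8.56961555282 ≈ 968,366.5575.
B: (1 + 0.10196)^23 ≈ 9.328549027832, so 113,000 × 9.328549027832 ≈ 1,054,126.0401.
Difference ≈ 85,759.4827 in favor of B.

Account B, by £85,759.48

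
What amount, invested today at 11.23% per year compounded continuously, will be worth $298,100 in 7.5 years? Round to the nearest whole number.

P = A·e^(−rt) = 298,100·e^(−0.84225).
e^(−0.84225) ≈ 0.4307402667, so P ≈ 128,403.6735.

$128,404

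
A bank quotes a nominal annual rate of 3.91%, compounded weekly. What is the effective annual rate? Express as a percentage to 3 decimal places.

One year is 52 periods at 0.000751923 each: (1 + 0.000751923)^52 ≈ 1.039859.
EAR = 1.039859 − 1 ≈ 3.98592%.

3.986%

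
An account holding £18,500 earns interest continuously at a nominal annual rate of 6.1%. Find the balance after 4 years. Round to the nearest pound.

£23,612

A = P·e^(rt) = 18,500·e^(0.061·4) = 18,500·e^0.244.
e^0.244 ≈ 1.2763443305, so A ≈ 23,612.3701.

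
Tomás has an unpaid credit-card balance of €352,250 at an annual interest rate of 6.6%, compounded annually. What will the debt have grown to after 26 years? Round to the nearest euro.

€1,855,831

Growth factor = (1 + 0.066)^26 ≈ 5.268504095088.
A ≈ 352,250 × 5.268504095088 ≈ 1,855,830.5675.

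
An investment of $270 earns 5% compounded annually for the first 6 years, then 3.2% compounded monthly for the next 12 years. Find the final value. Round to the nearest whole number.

$531

Phase 1: 270·(1 + 0.05)^6 ≈ 361.8258.
Phase 2: 361.8258·(1 + 0.032/12)^144 ≈ 530.9415.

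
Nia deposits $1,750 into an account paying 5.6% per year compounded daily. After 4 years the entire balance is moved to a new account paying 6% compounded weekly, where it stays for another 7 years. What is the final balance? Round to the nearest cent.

After 4 years at 5.6%: 1,750 × 1.251049524 ≈ 2,189.3367.
Then 7 years at 6%: 2,189.3367 × 1.521593101 ≈ 3,331.2796.

$3,331.28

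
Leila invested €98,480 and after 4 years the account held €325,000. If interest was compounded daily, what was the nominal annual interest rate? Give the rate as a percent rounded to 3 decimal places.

(1 + r/365)^1460 = 325,000/98,480 = 3.30016.
1 + r/365 = 3.30016^(1/1460) ≈ 1.000818, so r/365 ≈ 0.000818123.
r ≈ 365·0.000818123 = 29.86150%.

29.862%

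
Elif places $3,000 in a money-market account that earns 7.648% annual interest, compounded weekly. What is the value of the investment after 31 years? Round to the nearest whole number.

Growth factor = (1 + 0.07648/52)^1612 ≈ 10.688177232.
A ≈ 3,000 × 10.688177232 ≈ 32,064.5317.

$32,065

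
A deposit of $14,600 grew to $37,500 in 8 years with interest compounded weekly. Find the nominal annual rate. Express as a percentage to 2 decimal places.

11.80%

The 416-period growth factor is 37,500/14,600 = 2.56849.
r/52 = 2.56849^(1/416) − 1 ≈ 0.00227017, so r ≈ 52·0.00227017 = 11.80487%.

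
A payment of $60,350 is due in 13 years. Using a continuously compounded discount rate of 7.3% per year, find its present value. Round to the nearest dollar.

$23,363

P = A·e^(−rt) = 60,350·e^(−0.949).
e^(−0.949) ≈ 0.38712795791, so P ≈ 23,363.1723.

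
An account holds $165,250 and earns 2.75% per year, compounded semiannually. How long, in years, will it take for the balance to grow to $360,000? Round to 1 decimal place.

(1 + 0.01375)^(2t) = 360,000/165,250 = 2.1785.
2t·ln(1 + 0.01375) = ln(2.1785); 2t = 0.77864/0.0136563 ≈ 57.0171.
t ≈ 28.5086 years.

28.5 years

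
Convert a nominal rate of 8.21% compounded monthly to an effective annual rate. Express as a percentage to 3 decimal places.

EAR = (1 + 8.21%/12)^12 − 1 = (1 + 0.00684167)^12 − 1.
(1 + 0.00684167)^12 ≈ 1.085261, so EAR ≈ 8.52609%.

8.526%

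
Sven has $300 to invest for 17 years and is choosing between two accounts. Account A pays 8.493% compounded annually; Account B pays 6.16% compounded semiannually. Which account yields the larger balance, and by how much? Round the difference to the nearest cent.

Account A, by $357.87

A: (1 + 0.08493)^17 ≈ 3.997874997, so 300 × 3.997874997 ≈ 1,199.3625.
B: (1 + 0.0308)^34 ≈ 2.80498108, so 300 × 2.80498108 ≈ 841.4943.
Difference ≈ 357.8682 in favor of A.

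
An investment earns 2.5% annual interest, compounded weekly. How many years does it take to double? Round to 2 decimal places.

(1 + 0.000480769)^(52t) = 2.
52t = ln 2 / ln(1 + 0.000480769) ≈ 0.69315/0.000480654 ≈ 1442.0927.
t ≈ 27.7326.

27.73 years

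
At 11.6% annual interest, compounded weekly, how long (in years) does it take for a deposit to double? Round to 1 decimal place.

(1 + 0.00223077)^(52t) = 2.
52t = ln 2 / ln(1 + 0.00223077) ≈ 0.69315/0.00222828 ≈ 311.0676.
t ≈ 5.9821.

6.0 years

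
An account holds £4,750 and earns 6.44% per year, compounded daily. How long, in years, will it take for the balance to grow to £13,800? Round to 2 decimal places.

We need (1 + 0.000176438)^(365t) = 2.9053, so 365t = ln 2.9053 / ln 1.000176 ≈ 6045.2732.
t ≈ 6045.2732/365 = 16.5624 years.

16.56 years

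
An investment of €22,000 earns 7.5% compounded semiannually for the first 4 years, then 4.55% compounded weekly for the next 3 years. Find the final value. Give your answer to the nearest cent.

Phase 1: 22,000·(1 + 0.0375)^8 ≈ 29,534.3573.
Phase 2: 29,534.3573·(1 + 0.000875)^156 ≈ 33,851.8806.

€33,851.88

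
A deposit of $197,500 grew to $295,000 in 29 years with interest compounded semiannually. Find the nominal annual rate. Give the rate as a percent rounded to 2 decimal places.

(1 + r/2)^58 = 295,000/197,500 = 1.49367.
1 + r/2 = 1.49367^(1/58) ≈ 1.006942, so r/2 ≈ 0.00694186.
r ≈ 2·0.00694186 = 1.38837%.

1.39%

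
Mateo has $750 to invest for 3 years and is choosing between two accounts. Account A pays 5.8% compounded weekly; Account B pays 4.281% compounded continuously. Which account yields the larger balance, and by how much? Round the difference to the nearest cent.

Account A, by $39.67

Account A growth factor: (1 + 0.058/52)^156 ≈ 1.18994018; balance ≈ 892.4551.
Account B growth factor: e^(0.04281·3) = e^0.12843 ≈ 1.13704183; balance ≈ 852.7814.
Account A is larger by 39.6738.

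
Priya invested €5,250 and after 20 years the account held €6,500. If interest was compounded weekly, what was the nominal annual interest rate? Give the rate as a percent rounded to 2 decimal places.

1.07%

(1 + r/52)^1040 = 6,500/5,250 = 1.2381.
1 + r/52 = 1.2381^(1/1040) ≈ 1.000205, so r/52 ≈ 0.000205381.
r ≈ 52·0.000205381 = 1.06798%.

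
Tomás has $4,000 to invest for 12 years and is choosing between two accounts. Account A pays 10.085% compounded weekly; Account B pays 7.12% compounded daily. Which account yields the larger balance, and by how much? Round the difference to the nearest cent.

A: (1 + 0.10085/52)^624 ≈ 3.3502265494, so 4,000 × 3.3502265494 ≈ 13,400.9062.
B: (1 + 0.0712/365)^4380 ≈ 2.349768183, so 4,000 × 2.349768183 ≈ 9,399.0727.
Difference ≈ 4,001.8335 in favor of A.

Account A, by $4,001.83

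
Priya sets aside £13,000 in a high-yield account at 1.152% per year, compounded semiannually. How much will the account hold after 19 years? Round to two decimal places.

Periodic rate = 1.152%/2 = 0.00576; periods = 2·19 = 38.
A = 13,000·(1 + 0.00576)^38 ≈ 13,000·1.2439005356 ≈ 16,170.7070.

£16,170.71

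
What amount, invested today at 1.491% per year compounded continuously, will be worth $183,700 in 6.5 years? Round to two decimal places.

P = A·e^(−rt) = 183,700·e^(−0.096915).
e^(−0.096915) ≈ 0.907633151672, so P ≈ 166,732.2100.

$166,732.21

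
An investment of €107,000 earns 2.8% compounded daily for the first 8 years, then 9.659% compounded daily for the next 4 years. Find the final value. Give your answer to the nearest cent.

Phase 1: 107,000·(1 + 0.028/365)^2920 ≈ 133,863.4490.
Phase 2: 133,863.4490·(1 + 0.09659/365)^1460 ≈ 196,985.3048.

€196,985.30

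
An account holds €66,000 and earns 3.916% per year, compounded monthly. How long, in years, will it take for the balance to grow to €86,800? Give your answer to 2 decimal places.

7.01 years

We need (1 + 0.00326333)^(12t) = 1.3152, so 12t = ln 1.3152 / ln 1.003263 ≈ 84.0854.
t ≈ 84.0854/12 = 7.0071 years.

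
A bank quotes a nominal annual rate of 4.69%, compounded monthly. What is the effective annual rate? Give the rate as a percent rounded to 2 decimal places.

4.79%

One year is 12 periods at 0.00390833 each: (1 + 0.00390833)^12 ≈ 1.047921.
EAR = 1.047921 − 1 ≈ 4.79214%.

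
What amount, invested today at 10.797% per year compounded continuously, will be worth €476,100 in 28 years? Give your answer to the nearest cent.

€23,160.96

P = A·e^(−rt) = 476,100·e^(−3.02316).
e^(−3.02316) ≈ 0.0486472499103, so P ≈ 23,160.9557.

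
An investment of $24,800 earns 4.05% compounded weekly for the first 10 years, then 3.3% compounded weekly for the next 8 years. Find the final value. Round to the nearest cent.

Phase 1: 24,800·(1 + 0.0405/52)^520 ≈ 37,176.8412.
Phase 2: 37,176.8412·(1 + 0.033/52)^416 ≈ 48,404.9599.

$48,404.96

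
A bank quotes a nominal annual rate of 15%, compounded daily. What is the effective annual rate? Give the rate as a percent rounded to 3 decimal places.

16.180%

One year is 365 periods at 0.000410959 each: (1 + 0.000410959)^365 ≈ 1.161798.
EAR = 1.161798 − 1 ≈ 16.17984%.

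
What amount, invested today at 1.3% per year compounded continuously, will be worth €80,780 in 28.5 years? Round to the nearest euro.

€55,770

P = A·e^(−rt) = 80,780·e^(−0.3705).
e^(−0.3705) ≈ 0.6903890498, so P ≈ 55,769.6274.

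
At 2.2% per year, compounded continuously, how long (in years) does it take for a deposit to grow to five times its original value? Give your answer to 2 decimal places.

73.16 years

e^(0.022t) = 5, so 0.022t = ln 5 ≈ 1.6094.
t ≈ 1.6094/0.022 ≈ 73.1563.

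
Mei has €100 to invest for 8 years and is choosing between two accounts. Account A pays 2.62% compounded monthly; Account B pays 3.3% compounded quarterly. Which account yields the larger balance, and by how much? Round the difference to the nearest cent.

A: (1 + 0.0262/12)^96 ≈ 1.23290296, so 100 × 1.23290296 ≈ 123.2903.
B: (1 + 0.00825)^32 ≈ 1.30071869, so 100 × 1.30071869 ≈ 130.0719.
Difference ≈ 6.7816 in favor of B.

Account B, by €6.78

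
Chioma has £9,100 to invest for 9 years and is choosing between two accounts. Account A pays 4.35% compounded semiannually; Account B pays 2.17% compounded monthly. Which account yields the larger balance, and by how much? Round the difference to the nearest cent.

Account A growth factor: (1 + 0.02175)^18 ≈ 1.4730030121; balance ≈ 13,404.3274.
Account B growth factor: (1 + 0.0217/12)^108 ≈ 1.2154612433; balance ≈ 11,060.6973.
Account A is larger by 2,343.6301.

Account A, by £2,343.63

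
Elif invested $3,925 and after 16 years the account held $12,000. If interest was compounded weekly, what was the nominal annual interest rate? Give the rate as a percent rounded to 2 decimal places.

6.99%

(1 + r/52)^832 = 12,000/3,925 = 3.05732.
1 + r/52 = 3.05732^(1/832) ≈ 1.001344, so r/52 ≈ 0.0013441.
r ≈ 52·0.0013441 = 6.98932%.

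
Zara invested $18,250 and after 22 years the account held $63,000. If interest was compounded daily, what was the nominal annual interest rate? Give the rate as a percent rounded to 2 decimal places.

The 8030-period growth factor is 63,000/18,250 = 3.45205.
r/365 = 3.45205^(1/8030) − 1 ≈ 0.000154305, so r ≈ 365·0.000154305 = 5.63211%.

5.63%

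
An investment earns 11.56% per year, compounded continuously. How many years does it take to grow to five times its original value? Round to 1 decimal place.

e^(0.1156t) = 5, so 0.1156t = ln 5 ≈ 1.6094.
t ≈ 1.6094/0.1156 ≈ 13.9225.

13.9 years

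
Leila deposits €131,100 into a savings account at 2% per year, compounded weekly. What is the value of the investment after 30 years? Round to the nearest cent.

Growth factor = (1 + 0.02/52)^1560 ≈ 1.82190862193.
A ≈ 131,100 × 1.82190862193 ≈ 238,852.2203.

€238,852.22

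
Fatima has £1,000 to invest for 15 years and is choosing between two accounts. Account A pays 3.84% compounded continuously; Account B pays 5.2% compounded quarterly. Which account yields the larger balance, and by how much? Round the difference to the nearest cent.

Account B, by £391.63

A: e^(0.0384·15) = e^0.576 ≈ 1.778908546, so 1,000 × 1.778908546 ≈ 1,778.9085.
B: (1 + 0.013)^60 ≈ 2.170534642, so 1,000 × 2.170534642 ≈ 2,170.5346.
Difference ≈ 391.6261 in favor of B.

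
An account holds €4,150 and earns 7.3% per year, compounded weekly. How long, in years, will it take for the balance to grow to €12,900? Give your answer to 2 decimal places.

15.55 years

We need (1 + 0.00140385)^(52t) = 3.1084, so 52t = ln 3.1084 / ln 1.001404 ≈ 808.4325.
t ≈ 808.4325/52 = 15.5468 years.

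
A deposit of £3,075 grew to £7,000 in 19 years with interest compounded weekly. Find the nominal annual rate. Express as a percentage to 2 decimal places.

The 988-period growth factor is 7,000/3,075 = 2.27642.
r/52 = 2.27642^(1/988) − 1 ≈ 0.000832943, so r ≈ 52·0.000832943 = 4.33130%.

4.33%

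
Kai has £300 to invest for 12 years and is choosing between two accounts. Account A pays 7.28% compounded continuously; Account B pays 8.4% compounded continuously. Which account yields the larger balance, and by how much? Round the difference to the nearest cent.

Account B, by £103.38

A: e^(0.0728·12) = e^0.8736 ≈ 2.39551922, so 300 × 2.39551922 ≈ 718.6558.
B: e^(0.084·12) = e^1.008 ≈ 2.7401153, so 300 × 2.7401153 ≈ 822.0346.
Difference ≈ 103.3788 in favor of B.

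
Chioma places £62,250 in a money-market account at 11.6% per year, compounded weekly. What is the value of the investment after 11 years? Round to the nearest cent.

Periodic rate = 11.6%/52 = 0.00223077; periods = 52·11 = 572.
A = 62,250·(1 + 0.116/52)^572 ≈ 62,250·3.57719467286 ≈ 222,680.3684.

£222,680.37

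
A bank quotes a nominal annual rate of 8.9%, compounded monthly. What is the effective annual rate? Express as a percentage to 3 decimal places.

One year is 12 periods at 0.00741667 each: (1 + 0.00741667)^12 ≈ 1.092722.
EAR = 1.092722 − 1 ≈ 9.27217%.

9.272%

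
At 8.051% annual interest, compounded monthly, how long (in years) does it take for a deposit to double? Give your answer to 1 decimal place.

8.6 years

(1 + 0.00670917)^(12t) = 2.
12t = ln 2 / ln(1 + 0.00670917) ≈ 0.69315/0.00668676 ≈ 103.6596.
t ≈ 8.6383.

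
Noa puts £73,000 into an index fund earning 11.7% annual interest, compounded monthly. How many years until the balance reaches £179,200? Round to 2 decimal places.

7.71 years

(1 + 0.00975)^(12t) = 179,200/73,000 = 2.4548.
12t·ln(1 + 0.00975) = ln(2.4548); 12t = 0.89804/0.00970278 ≈ 92.5553.
t ≈ 7.7129 years.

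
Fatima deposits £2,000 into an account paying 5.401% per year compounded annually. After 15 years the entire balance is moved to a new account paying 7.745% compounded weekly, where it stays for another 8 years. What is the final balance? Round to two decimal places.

After 15 years at 5.401%: 2,000 × 2.201258112 ≈ 4,402.5162.
Then 8 years at 7.745%: 4,402.5162 × 1.857328258 ≈ 8,176.9178.

£8,176.92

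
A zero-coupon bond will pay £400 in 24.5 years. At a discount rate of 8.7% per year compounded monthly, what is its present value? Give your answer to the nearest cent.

Growth factor = (1 + 0.00725)^294 ≈ 8.36294348.
P = 400/8.36294348 ≈ 47.8300.

£47.83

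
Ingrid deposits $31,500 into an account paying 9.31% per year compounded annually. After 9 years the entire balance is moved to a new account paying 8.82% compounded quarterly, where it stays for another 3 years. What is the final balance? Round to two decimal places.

$91,183.30

Phase 1: 31,500·(1 + 0.0931)^9 ≈ 70,185.8562.
Phase 2: 70,185.8562·(1 + 0.02205)^12 ≈ 91,183.3016.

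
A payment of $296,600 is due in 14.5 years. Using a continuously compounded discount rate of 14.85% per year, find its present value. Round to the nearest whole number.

P = A·e^(−rt) = 296,600·e^(−2.15325).
e^(−2.15325) ≈ 0.116106198777, so P ≈ 34,437.0986.

$34,437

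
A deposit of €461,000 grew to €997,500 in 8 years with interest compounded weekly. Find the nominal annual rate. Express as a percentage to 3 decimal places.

9.657%

(1 + r/52)^416 = 997,500/461,000 = 2.16377.
1 + r/52 = 2.16377^(1/416) ≈ 1.001857, so r/52 ≈ 0.00185714.
r ≈ 52·0.00185714 = 9.65713%.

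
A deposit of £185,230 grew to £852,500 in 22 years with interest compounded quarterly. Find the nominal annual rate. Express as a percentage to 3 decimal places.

7.000%

(1 + r/4)^88 = 852,500/185,230 = 4.60239.
1 + r/4 = 4.60239^(1/88) ≈ 1.017499, so r/4 ≈ 0.0174988.
r ≈ 4·0.0174988 = 6.99951%.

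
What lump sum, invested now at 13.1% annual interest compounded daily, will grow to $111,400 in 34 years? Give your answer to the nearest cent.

Periodic rate = 13.1%/365 = 0.000358904; 12410 periods.
P = 111,400/(1 + 0.131/365)^12410 ≈ 111,400/85.9014674207 ≈ 1,296.8347.

$1,296.83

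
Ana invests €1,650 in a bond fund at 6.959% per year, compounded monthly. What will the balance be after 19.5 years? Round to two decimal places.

Periodic rate = 6.959%/12 = 0.00579917; periods = 12·19.5 = 234.
A = 1,650·(1 + 0.06959/12)^234 ≈ 1,650·3.8693456 ≈ 6,384.4202.

€6,384.42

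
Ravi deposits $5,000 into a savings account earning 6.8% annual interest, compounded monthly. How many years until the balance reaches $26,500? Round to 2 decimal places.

(1 + 0.00566667)^(12t) = 26,500/5,000 = 5.3.
12t·ln(1 + 0.00566667) = ln(5.3); 12t = 1.6677/0.00565067 ≈ 295.1343.
t ≈ 24.5945 years.

24.59 years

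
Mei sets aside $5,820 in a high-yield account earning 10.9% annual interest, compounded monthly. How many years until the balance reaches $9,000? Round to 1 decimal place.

We need (1 + 0.00908333)^(12t) = 1.5464, so 12t = ln 1.5464 / ln 1.009083 ≈ 48.2093.
t ≈ 48.2093/12 = 4.0174 years.

4.0 years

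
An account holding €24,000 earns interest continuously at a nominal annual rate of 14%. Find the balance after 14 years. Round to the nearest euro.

A = P·e^(rt) = 24,000·e^(0.14·14) = 24,000·e^1.96.
e^1.96 ≈ 7.09932706516, so A ≈ 170,383.8496.

€170,384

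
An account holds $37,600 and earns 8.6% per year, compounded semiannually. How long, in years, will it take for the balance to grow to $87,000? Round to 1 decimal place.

(1 + 0.043)^(2t) = 87,000/37,600 = 2.3138.
2t·ln(1 + 0.043) = ln(2.3138); 2t = 0.8389/0.0421012 ≈ 19.9259.
t ≈ 9.9630 years.

10.0 years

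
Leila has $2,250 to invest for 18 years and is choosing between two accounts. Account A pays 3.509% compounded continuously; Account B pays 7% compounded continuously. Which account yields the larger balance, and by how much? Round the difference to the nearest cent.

Account B, by $3,700.73

Account A growth factor: e^(0.03509·18) = e^0.63162 ≈ 1.880654774; balance ≈ 4,231.4732.
Account B growth factor: e^(0.07·18) = e^1.26 ≈ 3.525421487; balance ≈ 7,932.1983.
Account B is larger by 3,700.7251.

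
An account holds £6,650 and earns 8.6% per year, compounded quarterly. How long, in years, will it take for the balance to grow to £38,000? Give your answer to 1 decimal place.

(1 + 0.0215)^(4t) = 38,000/6,650 = 5.7143.
4t·ln(1 + 0.0215) = ln(5.7143); 4t = 1.743/0.0212721 ≈ 81.9367.
t ≈ 20.4842 years.

20.5 years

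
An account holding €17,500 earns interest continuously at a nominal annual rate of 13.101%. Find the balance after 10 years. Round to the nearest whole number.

A = P·e^(rt) = 17,500·e^(0.13101·10) = 17,500·e^1.3101.
e^1.3101 ≈ 3.7065443481, so A ≈ 64,864.5261.

€64,865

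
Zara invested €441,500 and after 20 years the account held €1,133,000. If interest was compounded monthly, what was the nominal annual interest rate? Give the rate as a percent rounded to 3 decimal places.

(1 + r/12)^240 = 1,133,000/441,500 = 2.56625.
1 + r/12 = 2.56625^(1/240) ≈ 1.003935, so r/12 ≈ 0.00393458.
r ≈ 12·0.00393458 = 4.72150%.

4.721%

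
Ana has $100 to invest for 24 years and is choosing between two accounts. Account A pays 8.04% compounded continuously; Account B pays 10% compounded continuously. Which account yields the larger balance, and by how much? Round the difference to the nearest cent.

A: e^(0.0804·24) = e^1.9296 ≈ 6.88675499, so 100 × 6.88675499 ≈ 688.6755.
B: e^(0.1·24) = e^2.4 ≈ 11.02317638, so 100 × 11.02317638 ≈ 1,102.3176.
Difference ≈ 413.6421 in favor of B.

Account B, by $413.64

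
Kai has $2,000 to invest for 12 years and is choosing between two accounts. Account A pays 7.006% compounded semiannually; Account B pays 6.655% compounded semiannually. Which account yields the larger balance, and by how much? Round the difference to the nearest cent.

A: (1 + 0.03503)^24 ≈ 2.284917419, so 2,000 × 2.284917419 ≈ 4,569.8348.
B: (1 + 0.033275)^24 ≈ 2.19372469, so 2,000 × 2.19372469 ≈ 4,387.4494.
Difference ≈ 182.3855 in favor of A.

Account A, by $182.39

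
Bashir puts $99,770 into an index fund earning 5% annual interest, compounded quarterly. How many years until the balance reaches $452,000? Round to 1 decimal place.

(1 + 0.0125)^(4t) = 452,000/99,770 = 4.5304.
4t·ln(1 + 0.0125) = ln(4.5304); 4t = 1.5108/0.0124225 ≈ 121.6190.
t ≈ 30.4048 years.

30.4 years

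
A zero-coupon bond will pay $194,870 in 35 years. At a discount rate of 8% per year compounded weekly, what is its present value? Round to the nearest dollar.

Periodic rate = 8%/52 = 0.00153846; 1820 periods.
P = 194,870/(1 + 0.08/52)^1820 ≈ 194,870/16.4093018559 ≈ 11,875.5814.

$11,876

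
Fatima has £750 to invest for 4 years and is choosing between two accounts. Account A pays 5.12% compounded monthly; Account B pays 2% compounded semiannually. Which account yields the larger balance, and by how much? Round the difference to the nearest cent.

A: (1 + 0.0512/12)^48 ≈ 1.22674501, so 750 × 1.22674501 ≈ 920.0588.
B: (1 + 0.01)^8 ≈ 1.08285671, so 750 × 1.08285671 ≈ 812.1425.
Difference ≈ 107.9162 in favor of A.

Account A, by £107.92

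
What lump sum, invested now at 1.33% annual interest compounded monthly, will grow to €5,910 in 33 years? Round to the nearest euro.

€3,811

Growth factor = (1 + 0.0133/12)^396 ≈ 1.550623264.
P = 5,910/1.550623264 ≈ 3,811.3707.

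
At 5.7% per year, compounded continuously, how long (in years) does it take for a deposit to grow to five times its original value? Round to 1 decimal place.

e^(0.057t) = 5, so 0.057t = ln 5 ≈ 1.6094.
t ≈ 1.6094/0.057 ≈ 28.2358.

28.2 years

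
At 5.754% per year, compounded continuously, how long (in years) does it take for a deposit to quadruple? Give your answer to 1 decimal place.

e^(0.05754t) = 4, so 0.05754t = ln 4 ≈ 1.3863.
t ≈ 1.3863/0.05754 ≈ 24.0927.

24.1 years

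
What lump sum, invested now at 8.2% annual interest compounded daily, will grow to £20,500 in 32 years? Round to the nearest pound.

Growth factor = (1 + 0.082/365)^11680 ≈ 13.786712879.
P = 20,500/13.786712879 ≈ 1,486.9389.

£1,487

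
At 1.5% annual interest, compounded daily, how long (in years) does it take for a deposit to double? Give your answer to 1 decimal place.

(1 + 0.0000410959)^(365t) = 2.
365t = ln 2 / ln(1 + 0.0000410959) ≈ 0.69315/4.1095e-05 ≈ 16866.9280.
t ≈ 46.2108.

46.2 years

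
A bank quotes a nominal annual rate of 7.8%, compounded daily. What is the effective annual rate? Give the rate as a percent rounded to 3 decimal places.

EAR = (1 + 7.8%/365)^365 − 1 = (1 + 0.000213699)^365 − 1.
(1 + 0.000213699)^365 ≈ 1.081114, so EAR ≈ 8.11136%.

8.111%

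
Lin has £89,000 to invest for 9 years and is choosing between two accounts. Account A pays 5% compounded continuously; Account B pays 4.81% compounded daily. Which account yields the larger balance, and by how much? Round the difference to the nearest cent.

Account A, by £2,370.44

Account A growth factor: e^(0.05·9) = e^0.45 ≈ 1.56831218549; balance ≈ 139,579.7845.
Account B growth factor: (1 + 0.0481/365)^3285 ≈ 1.54167806926; balance ≈ 137,209.3482.
Account A is larger by 2,370.4363.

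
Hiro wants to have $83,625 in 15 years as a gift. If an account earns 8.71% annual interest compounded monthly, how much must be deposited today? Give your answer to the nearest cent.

Periodic rate = 8.71%/12 = 0.00725833; 180 periods.
P = 83,625/(1 + 0.0871/12)^180 ≈ 83,625/3.6758386591 ≈ 22,749.9104.

$22,749.91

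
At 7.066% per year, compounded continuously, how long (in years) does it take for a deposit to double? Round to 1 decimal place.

e^(0.07066t) = 2, so 0.07066t = ln 2 ≈ 0.69315.
t ≈ 0.69315/0.07066 ≈ 9.8096.

9.8 years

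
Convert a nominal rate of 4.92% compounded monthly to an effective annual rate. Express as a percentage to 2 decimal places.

One year is 12 periods at 0.0041 each: (1 + 0.0041)^12 ≈ 1.050325.
EAR = 1.050325 − 1 ≈ 5.03248%.

5.03%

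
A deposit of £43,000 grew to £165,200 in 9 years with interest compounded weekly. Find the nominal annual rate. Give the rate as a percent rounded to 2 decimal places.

The 468-period growth factor is 165,200/43,000 = 3.84186.
r/52 = 3.84186^(1/468) − 1 ≈ 0.00288012, so r ≈ 52·0.00288012 = 14.97660%.

14.98%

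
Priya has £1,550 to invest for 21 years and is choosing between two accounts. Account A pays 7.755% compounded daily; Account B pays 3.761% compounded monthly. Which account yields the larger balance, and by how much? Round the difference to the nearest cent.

A: (1 + 0.07755/365)^7665 ≈ 5.095597945, so 1,550 × 5.095597945 ≈ 7,898.1768.
B: (1 + 0.03761/12)^252 ≈ 2.200258563, so 1,550 × 2.200258563 ≈ 3,410.4008.
Difference ≈ 4,487.7760 in favor of A.

Account A, by £4,487.78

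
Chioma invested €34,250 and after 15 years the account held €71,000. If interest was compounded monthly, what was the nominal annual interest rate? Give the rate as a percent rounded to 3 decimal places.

4.870%

(1 + r/12)^180 = 71,000/34,250 = 2.07299.
1 + r/12 = 2.07299^(1/180) ≈ 1.004058, so r/12 ≈ 0.00405818.
r ≈ 12·0.00405818 = 4.86981%.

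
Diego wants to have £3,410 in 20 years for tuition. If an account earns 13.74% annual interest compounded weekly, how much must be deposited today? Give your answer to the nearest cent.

Growth factor = (1 + 0.1374/52)^1040 ≈ 15.55490234.
P = 3,410/15.55490234 ≈ 219.2235.

£219.22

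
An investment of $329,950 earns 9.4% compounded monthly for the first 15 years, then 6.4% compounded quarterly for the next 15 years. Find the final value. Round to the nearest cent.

$3,483,693.11

After 15 years at 9.4%: 329,950 × 4.073514626234 ≈ 1,344,056.1509.
Then 15 years at 6.4%: 1,344,056.1509 × 2.591925276017 ≈ 3,483,693.1100.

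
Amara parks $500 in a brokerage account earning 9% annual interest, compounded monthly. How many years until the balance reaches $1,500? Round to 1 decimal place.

We need (1 + 0.0075)^(12t) = 3, so 12t = ln 3 / ln 1.0075 ≈ 147.0303.
t ≈ 147.0303/12 = 12.2525 years.

12.3 years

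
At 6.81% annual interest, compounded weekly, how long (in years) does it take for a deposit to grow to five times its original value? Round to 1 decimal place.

(1 + 0.00130962)^(52t) = 5.
52t = ln 5 / ln(1 + 0.00130962) ≈ 1.6094/0.00130876 ≈ 1229.7439.
t ≈ 23.6489.

23.6 years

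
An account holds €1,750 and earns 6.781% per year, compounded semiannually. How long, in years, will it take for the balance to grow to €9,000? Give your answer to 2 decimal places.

24.56 years

We need (1 + 0.033905)^(2t) = 5.1429, so 2t = ln 5.1429 / ln 1.033905 ≈ 49.1142.
t ≈ 49.1142/2 = 24.5571 years.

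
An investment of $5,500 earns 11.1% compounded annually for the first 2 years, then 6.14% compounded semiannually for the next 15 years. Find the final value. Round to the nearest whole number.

After 2 years at 11.1%: 5,500 × 1.234321 ≈ 6,788.7655.
Then 15 years at 6.14%: 6,788.7655 × 2.4772411262 ≈ 16,817.4091.

$16,817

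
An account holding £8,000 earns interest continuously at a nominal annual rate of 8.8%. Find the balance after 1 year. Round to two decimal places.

A = P·e^(rt) = 8,000·e^(0.088·1) = 8,000·e^0.088.
e^0.088 ≈ 1.091988122, so A ≈ 8,735.9050.

£8,735.90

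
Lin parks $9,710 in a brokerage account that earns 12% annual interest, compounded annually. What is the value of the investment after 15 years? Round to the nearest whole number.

Growth factor = (1 + 0.12)^15 ≈ 5.4735657593.
A ≈ 9,710 × 5.4735657593 ≈ 53,148.3235.

$53,148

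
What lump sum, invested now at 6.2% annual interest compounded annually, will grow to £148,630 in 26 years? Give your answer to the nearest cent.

Annual rate = 6.2% = 0.062; 26 periods.
P = 148,630/(1 + 0.062)^26 ≈ 148,630/4.77790417535 ≈ 31,107.7817.

£31,107.78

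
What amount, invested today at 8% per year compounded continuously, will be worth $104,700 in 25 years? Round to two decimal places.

$14,169.60

P = A·e^(−rt) = 104,700·e^(−2).
e^(−2) ≈ 0.135335283237, so P ≈ 14,169.6042.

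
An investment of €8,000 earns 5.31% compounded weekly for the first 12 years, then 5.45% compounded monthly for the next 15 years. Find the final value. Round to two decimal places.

€34,191.11

Phase 1: 8,000·(1 + 0.0531/52)^624 ≈ 15,124.5072.
Phase 2: 15,124.5072·(1 + 0.0545/12)^180 ≈ 34,191.1083.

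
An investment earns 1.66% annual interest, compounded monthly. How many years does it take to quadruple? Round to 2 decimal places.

83.57 years

(1 + 0.00138333)^(12t) = 4.
12t = ln 4 / ln(1 + 0.00138333) ≈ 1.3863/0.00138238 ≈ 1002.8335.
t ≈ 83.5695.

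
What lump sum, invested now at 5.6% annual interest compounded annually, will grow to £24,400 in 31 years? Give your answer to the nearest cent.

Annual rate = 5.6% = 0.056; 31 periods.
P = 24,400/(1 + 0.056)^31 ≈ 24,400/5.4147880792 ≈ 4,506.1782.

£4,506.18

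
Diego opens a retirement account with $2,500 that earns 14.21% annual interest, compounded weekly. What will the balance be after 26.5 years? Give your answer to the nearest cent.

$107,426.29

Growth factor = (1 + 0.1421/52)^1378 ≈ 42.9705145738.
A ≈ 2,500 × 42.9705145738 ≈ 107,426.2864.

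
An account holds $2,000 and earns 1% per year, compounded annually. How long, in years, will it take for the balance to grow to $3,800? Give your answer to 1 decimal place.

64.5 years

(1 + 0.01)^t = 3,800/2,000 = 1.9.
t·ln(1 + 0.01) = ln(1.9); t = 0.64185/0.00995033 ≈ 64.5058.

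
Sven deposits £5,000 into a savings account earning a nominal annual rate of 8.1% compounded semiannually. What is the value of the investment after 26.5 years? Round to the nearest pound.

£41,002

Periodic rate = 8.1%/2 = 0.0405; periods = 2·26.5 = 53.
A = 5,000·(1 + 0.0405)^53 ≈ 5,000·8.2003139747 ≈ 41,001.5699.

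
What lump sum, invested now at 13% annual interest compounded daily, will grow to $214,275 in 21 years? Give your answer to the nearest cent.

Periodic rate = 13%/365 = 0.000356164; 7665 periods.
P = 214,275/(1 + 0.13/365)^7665 ≈ 214,275/15.3254362967 ≈ 13,981.6574.

$13,981.66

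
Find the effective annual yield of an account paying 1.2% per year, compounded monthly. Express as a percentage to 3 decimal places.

1.207%

One year is 12 periods at 0.001 each: (1 + 0.001)^12 ≈ 1.012066.
EAR = 1.012066 − 1 ≈ 1.20662%.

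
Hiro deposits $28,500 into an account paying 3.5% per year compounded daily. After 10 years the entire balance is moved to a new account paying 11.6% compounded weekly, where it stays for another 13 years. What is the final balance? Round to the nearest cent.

After 10 years at 3.5%: 28,500 × 1.4190437372 ≈ 40,442.7465.
Then 13 years at 11.6%: 40,442.7465 × 4.51010528151 ≈ 182,401.0446.

$182,401.04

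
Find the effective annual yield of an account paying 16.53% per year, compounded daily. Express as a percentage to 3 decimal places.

EAR = (1 + 16.53%/365)^365 − 1 = (1 + 0.000452877)^365 − 1.
(1 + 0.000452877)^365 ≈ 1.179703, so EAR ≈ 17.97028%.

17.970%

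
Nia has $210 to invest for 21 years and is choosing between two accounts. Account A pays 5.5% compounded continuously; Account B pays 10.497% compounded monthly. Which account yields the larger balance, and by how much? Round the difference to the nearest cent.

Account B, by $1,218.85

Account A growth factor: e^(0.055·21) = e^1.155 ≈ 3.17402342; balance ≈ 666.5449.
Account B growth factor: (1 + 0.0087475)^252 ≈ 8.978066036; balance ≈ 1,885.3939.
Account B is larger by 1,218.8489.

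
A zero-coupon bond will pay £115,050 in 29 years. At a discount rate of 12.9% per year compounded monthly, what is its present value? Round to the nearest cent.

Growth factor = (1 + 0.01075)^348 ≈ 41.3071281491.
P = 115,050/41.3071281491 ≈ 2,785.2336.

£2,785.23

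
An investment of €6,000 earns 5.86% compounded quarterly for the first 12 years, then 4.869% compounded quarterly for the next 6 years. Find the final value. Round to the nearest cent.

€16,122.80

After 12 years at 5.86%: 6,000 × 2.0099278405 ≈ 12,059.5670.
Then 6 years at 4.869%: 12,059.5670 × 1.3369304285 ≈ 16,122.8021.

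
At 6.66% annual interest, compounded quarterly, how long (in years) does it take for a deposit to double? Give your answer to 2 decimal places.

10.49 years

(1 + 0.01665)^(4t) = 2.
4t = ln 2 / ln(1 + 0.01665) ≈ 0.69315/0.0165129 ≈ 41.9761.
t ≈ 10.4940.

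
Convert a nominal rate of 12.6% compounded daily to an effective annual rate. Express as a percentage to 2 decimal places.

EAR = (1 + 12.6%/365)^365 − 1 = (1 + 0.000345205)^365 − 1.
(1 + 0.000345205)^365 ≈ 1.134258, so EAR ≈ 13.42575%.

13.43%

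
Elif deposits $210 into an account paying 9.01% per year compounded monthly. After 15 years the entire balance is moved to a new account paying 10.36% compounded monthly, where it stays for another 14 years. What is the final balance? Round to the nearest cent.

After 15 years at 9.01%: 210 × 3.843761708 ≈ 807.1900.
Then 14 years at 10.36%: 807.1900 × 4.238353676 ≈ 3,421.1565.

$3,421.16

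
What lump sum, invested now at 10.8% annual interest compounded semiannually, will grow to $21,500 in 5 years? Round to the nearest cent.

Periodic rate = 10.8%/2 = 0.054; 10 periods.
P = 21,500/(1 + 0.054)^10 ≈ 21,500/1.6920224022 ≈ 12,706.6876.

$12,706.69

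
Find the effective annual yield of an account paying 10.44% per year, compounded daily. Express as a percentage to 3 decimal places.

11.003%

One year is 365 periods at 0.000286027 each: (1 + 0.000286027)^365 ≈ 1.110028.
EAR = 1.110028 − 1 ≈ 11.00278%.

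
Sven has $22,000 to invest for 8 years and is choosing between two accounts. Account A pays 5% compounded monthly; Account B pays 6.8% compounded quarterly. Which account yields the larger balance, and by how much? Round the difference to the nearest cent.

Account B, by $4,937.67

A: (1 + 0.05/12)^96 ≈ 1.4905854679, so 22,000 × 1.4905854679 ≈ 32,792.8803.
B: (1 + 0.017)^32 ≈ 1.7150251515, so 22,000 × 1.7150251515 ≈ 37,730.5533.
Difference ≈ 4,937.6730 in favor of B.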